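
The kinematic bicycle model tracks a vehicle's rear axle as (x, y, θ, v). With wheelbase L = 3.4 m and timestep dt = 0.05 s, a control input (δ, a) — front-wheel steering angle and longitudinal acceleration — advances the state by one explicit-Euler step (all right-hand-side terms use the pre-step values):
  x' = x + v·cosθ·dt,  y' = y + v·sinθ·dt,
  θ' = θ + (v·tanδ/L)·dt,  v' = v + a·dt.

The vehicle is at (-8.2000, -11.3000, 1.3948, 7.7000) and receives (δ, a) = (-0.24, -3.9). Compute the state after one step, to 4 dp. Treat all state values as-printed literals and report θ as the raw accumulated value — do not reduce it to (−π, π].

(-8.1326, -10.9209, 1.3671, 7.5050)

x' = -8.2000 + 7.7000·cos(1.3948)·0.05 = -8.1326
y' = -11.3000 + 7.7000·sin(1.3948)·0.05 = -10.9209
θ' = 1.3948 + (7.7000/3.4)·tan(-0.24)·0.05 = 1.3671
v' = 7.7000 − 3.9000·0.05 = 7.5050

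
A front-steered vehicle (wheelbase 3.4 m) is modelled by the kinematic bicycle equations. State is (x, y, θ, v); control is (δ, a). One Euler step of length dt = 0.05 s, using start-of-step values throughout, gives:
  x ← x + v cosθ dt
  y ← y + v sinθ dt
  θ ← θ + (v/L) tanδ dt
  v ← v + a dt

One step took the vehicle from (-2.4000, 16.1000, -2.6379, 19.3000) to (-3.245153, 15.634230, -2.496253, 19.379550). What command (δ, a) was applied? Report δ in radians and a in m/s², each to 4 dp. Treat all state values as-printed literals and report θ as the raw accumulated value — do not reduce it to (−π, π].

a = (v'−v)/dt = (0.079550)/0.05 = 1.5910
Δθ = θ'−θ = 0.141647;  (v·dt/L) = 19.3000·0.05/3.4 = 0.283824
tan δ = Δθ·L/(v·dt) = 0.499067  →  δ = 0.4629

δ = 0.4629, a = 1.5910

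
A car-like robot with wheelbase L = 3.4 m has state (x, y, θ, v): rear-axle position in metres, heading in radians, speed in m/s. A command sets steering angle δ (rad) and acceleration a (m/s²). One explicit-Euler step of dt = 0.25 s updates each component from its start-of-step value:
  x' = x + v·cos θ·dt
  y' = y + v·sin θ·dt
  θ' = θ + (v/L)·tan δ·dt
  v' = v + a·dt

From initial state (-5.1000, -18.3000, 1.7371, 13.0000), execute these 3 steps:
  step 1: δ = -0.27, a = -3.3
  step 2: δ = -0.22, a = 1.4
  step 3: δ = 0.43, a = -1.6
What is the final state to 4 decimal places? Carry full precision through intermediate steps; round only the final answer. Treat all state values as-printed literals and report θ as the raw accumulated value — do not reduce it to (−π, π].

(-4.4188, -9.0729, 1.6947, 12.1250)

after step 1 (δ=-0.27, a=-3.3): (-5.637999, -15.094839, 1.472552, 12.175000)
after step 2 (δ=-0.22, a=1.4): (-5.339448, -12.065766, 1.272363, 12.525000)
after step 3 (δ=0.43, a=-1.6): (-4.418788, -9.072923, 1.694733, 12.125000)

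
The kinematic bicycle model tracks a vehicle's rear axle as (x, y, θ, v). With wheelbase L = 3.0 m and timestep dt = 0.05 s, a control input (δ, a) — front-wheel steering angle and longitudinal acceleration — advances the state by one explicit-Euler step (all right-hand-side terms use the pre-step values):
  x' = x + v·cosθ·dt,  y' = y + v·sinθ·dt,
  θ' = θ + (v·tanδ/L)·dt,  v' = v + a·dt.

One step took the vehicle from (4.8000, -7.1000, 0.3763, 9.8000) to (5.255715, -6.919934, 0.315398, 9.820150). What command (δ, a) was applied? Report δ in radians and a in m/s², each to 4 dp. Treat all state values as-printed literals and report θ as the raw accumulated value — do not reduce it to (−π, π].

δ = -0.3569, a = 0.4030

a = (v'−v)/dt = (0.020150)/0.05 = 0.4030
Δθ = θ'−θ = -0.060902;  (v·dt/L) = 9.8000·0.05/3.0 = 0.163333
tan δ = Δθ·L/(v·dt) = -0.372869  →  δ = -0.3569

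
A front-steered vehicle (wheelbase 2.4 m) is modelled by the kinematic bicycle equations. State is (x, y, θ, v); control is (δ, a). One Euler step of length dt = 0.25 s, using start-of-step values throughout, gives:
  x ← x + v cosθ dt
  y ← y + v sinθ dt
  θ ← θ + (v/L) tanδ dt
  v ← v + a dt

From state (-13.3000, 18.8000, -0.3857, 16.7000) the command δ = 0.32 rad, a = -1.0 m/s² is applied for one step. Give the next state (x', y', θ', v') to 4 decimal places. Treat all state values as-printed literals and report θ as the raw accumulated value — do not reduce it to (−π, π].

(-9.4317, 17.2293, 0.1908, 16.4500)

x' = -13.3000 + 16.7000·cos(-0.3857)·0.25 = -9.4317
y' = 18.8000 + 16.7000·sin(-0.3857)·0.25 = 17.2293
θ' = -0.3857 + (16.7000/2.4)·tan(0.32)·0.25 = 0.1908
v' = 16.7000 − 1.0000·0.25 = 16.4500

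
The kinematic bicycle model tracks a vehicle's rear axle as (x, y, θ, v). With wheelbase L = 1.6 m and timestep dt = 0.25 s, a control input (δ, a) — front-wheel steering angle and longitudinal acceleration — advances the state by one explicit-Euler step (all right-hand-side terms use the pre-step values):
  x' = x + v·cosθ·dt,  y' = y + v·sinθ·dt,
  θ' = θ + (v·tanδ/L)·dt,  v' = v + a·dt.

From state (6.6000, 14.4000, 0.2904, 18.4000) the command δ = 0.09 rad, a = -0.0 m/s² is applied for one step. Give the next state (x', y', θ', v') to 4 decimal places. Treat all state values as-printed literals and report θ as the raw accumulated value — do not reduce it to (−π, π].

(11.0074, 15.7171, 0.5499, 18.4000)

x' = 6.6000 + 18.4000·cos(0.2904)·0.25 = 11.0074
y' = 14.4000 + 18.4000·sin(0.2904)·0.25 = 15.7171
θ' = 0.2904 + (18.4000/1.6)·tan(0.09)·0.25 = 0.5499
v' = 18.4000 + 0.0000·0.25 = 18.4000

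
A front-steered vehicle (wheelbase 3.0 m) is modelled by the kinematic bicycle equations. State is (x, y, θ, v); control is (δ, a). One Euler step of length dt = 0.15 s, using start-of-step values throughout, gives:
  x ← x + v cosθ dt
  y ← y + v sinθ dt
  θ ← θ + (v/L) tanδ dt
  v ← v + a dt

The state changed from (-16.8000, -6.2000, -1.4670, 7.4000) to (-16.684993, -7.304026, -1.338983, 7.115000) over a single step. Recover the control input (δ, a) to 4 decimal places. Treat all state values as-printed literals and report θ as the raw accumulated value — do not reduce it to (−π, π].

δ = 0.3331, a = -1.9000

a = (v'−v)/dt = (-0.285000)/0.15 = -1.9000
Δθ = θ'−θ = 0.128017;  (v·dt/L) = 7.4000·0.15/3.0 = 0.370000
tan δ = Δθ·L/(v·dt) = 0.345992  →  δ = 0.3331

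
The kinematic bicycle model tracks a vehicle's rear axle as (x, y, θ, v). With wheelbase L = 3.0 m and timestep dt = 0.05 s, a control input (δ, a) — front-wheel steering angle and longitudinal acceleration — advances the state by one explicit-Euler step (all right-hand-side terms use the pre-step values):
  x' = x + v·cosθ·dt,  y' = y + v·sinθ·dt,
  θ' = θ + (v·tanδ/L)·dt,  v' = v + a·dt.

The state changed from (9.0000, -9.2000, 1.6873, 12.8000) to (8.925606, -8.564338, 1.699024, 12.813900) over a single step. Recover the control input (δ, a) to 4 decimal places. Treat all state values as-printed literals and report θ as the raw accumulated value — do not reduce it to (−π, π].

δ = 0.0549, a = 0.2780

a = (v'−v)/dt = (0.013900)/0.05 = 0.2780
Δθ = θ'−θ = 0.011724;  (v·dt/L) = 12.8000·0.05/3.0 = 0.213333
tan δ = Δθ·L/(v·dt) = 0.054956  →  δ = 0.0549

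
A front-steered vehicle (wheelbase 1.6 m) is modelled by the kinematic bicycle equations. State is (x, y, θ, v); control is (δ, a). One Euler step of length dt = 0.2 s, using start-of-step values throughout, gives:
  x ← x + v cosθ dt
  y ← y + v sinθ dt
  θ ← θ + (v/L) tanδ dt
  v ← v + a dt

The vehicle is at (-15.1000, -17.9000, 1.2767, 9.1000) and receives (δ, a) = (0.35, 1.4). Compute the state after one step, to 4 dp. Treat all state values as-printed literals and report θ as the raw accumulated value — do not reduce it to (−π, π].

(-14.5724, -16.1581, 1.6919, 9.3800)

x' = -15.1000 + 9.1000·cos(1.2767)·0.2 = -14.5724
y' = -17.9000 + 9.1000·sin(1.2767)·0.2 = -16.1581
θ' = 1.2767 + (9.1000/1.6)·tan(0.35)·0.2 = 1.6919
v' = 9.1000 + 1.4000·0.2 = 9.3800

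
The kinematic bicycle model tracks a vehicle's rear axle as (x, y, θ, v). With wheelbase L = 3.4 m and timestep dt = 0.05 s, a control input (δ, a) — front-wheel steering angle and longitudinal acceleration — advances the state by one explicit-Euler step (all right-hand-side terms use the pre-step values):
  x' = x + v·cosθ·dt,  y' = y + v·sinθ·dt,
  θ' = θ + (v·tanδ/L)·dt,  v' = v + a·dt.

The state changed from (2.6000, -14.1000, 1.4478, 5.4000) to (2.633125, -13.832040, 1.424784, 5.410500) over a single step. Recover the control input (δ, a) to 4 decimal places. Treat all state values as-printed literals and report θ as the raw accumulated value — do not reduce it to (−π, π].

δ = -0.2821, a = 0.2100

a = (v'−v)/dt = (0.010500)/0.05 = 0.2100
Δθ = θ'−θ = -0.023016;  (v·dt/L) = 5.4000·0.05/3.4 = 0.079412
tan δ = Δθ·L/(v·dt) = -0.289831  →  δ = -0.2821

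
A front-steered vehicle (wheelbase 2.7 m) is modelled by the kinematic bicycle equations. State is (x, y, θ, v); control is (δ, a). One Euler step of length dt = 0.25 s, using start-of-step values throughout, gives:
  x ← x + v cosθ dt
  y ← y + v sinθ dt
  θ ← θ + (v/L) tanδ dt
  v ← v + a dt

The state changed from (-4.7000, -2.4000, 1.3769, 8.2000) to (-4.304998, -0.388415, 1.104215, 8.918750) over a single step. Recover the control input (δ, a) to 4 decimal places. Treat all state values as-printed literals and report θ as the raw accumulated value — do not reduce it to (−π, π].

δ = -0.3448, a = 2.8750

a = (v'−v)/dt = (0.718750)/0.25 = 2.8750
Δθ = θ'−θ = -0.272685;  (v·dt/L) = 8.2000·0.25/2.7 = 0.759259
tan δ = Δθ·L/(v·dt) = -0.359146  →  δ = -0.3448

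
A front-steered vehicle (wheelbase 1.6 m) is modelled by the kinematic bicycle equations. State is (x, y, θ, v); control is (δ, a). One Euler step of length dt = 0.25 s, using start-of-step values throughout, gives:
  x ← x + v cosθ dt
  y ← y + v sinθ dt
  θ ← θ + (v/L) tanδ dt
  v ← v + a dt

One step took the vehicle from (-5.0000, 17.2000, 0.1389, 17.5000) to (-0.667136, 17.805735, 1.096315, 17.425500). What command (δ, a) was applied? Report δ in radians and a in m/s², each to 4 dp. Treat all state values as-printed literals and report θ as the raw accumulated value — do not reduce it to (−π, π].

δ = 0.3368, a = -0.2980

a = (v'−v)/dt = (-0.074500)/0.25 = -0.2980
Δθ = θ'−θ = 0.957415;  (v·dt/L) = 17.5000·0.25/1.6 = 2.734375
tan δ = Δθ·L/(v·dt) = 0.350140  →  δ = 0.3368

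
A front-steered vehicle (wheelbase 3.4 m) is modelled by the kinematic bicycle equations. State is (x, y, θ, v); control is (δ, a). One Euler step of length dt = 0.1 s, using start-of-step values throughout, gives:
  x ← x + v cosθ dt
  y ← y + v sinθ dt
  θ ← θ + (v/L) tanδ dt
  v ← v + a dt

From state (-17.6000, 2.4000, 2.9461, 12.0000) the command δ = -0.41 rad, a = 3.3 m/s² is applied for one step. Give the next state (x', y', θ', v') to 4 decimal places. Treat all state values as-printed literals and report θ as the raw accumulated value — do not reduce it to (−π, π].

x' = -17.6000 + 12.0000·cos(2.9461)·0.1 = -18.7771
y' = 2.4000 + 12.0000·sin(2.9461)·0.1 = 2.6331
θ' = 2.9461 + (12.0000/3.4)·tan(-0.41)·0.1 = 2.7927
v' = 12.0000 + 3.3000·0.1 = 12.3300

(-18.7771, 2.6331, 2.7927, 12.3300)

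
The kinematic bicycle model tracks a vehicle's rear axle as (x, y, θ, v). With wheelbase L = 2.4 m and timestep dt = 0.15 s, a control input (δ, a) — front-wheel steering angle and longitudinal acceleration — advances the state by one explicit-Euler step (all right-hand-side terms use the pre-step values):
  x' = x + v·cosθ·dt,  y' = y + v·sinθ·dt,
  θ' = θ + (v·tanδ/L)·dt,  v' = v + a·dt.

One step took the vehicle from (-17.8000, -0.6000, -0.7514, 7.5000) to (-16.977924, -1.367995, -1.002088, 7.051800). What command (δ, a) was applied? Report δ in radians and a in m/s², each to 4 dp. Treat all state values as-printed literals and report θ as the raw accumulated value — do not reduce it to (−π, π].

a = (v'−v)/dt = (-0.448200)/0.15 = -2.9880
Δθ = θ'−θ = -0.250688;  (v·dt/L) = 7.5000·0.15/2.4 = 0.468750
tan δ = Δθ·L/(v·dt) = -0.534801  →  δ = -0.4911

δ = -0.4911, a = -2.9880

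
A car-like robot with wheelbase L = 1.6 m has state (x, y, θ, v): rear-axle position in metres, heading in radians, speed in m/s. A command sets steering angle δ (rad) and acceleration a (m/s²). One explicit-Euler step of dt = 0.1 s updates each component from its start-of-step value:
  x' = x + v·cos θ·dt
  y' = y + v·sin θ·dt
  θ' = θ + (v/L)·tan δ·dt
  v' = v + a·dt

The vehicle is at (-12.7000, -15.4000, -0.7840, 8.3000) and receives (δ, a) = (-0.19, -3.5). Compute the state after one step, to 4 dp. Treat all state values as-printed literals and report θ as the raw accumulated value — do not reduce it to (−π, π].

x' = -12.7000 + 8.3000·cos(-0.7840)·0.1 = -12.1123
y' = -15.4000 + 8.3000·sin(-0.7840)·0.1 = -15.9861
θ' = -0.7840 + (8.3000/1.6)·tan(-0.19)·0.1 = -0.8838
v' = 8.3000 − 3.5000·0.1 = 7.9500

(-12.1123, -15.9861, -0.8838, 7.9500)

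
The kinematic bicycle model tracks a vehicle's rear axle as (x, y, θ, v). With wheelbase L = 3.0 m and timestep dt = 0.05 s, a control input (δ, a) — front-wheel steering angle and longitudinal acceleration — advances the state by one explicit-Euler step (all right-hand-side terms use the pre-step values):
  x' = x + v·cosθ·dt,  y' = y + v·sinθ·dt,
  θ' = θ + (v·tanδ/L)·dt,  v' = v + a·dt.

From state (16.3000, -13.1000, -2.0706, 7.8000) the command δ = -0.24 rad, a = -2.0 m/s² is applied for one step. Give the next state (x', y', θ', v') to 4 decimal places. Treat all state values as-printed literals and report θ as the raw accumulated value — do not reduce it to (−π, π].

x' = 16.3000 + 7.8000·cos(-2.0706)·0.05 = 16.1131
y' = -13.1000 + 7.8000·sin(-2.0706)·0.05 = -13.4423
θ' = -2.0706 + (7.8000/3.0)·tan(-0.24)·0.05 = -2.1024
v' = 7.8000 − 2.0000·0.05 = 7.7000

(16.1131, -13.4423, -2.1024, 7.7000)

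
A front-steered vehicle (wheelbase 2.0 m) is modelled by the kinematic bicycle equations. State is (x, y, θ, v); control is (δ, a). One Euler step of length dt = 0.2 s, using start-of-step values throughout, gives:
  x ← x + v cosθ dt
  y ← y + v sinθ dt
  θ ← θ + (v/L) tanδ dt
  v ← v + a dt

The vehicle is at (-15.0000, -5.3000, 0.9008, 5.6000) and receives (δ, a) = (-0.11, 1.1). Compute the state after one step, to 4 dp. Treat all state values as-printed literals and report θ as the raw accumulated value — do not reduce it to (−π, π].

(-14.3045, -4.4221, 0.8390, 5.8200)

x' = -15.0000 + 5.6000·cos(0.9008)·0.2 = -14.3045
y' = -5.3000 + 5.6000·sin(0.9008)·0.2 = -4.4221
θ' = 0.9008 + (5.6000/2.0)·tan(-0.11)·0.2 = 0.8390
v' = 5.6000 + 1.1000·0.2 = 5.8200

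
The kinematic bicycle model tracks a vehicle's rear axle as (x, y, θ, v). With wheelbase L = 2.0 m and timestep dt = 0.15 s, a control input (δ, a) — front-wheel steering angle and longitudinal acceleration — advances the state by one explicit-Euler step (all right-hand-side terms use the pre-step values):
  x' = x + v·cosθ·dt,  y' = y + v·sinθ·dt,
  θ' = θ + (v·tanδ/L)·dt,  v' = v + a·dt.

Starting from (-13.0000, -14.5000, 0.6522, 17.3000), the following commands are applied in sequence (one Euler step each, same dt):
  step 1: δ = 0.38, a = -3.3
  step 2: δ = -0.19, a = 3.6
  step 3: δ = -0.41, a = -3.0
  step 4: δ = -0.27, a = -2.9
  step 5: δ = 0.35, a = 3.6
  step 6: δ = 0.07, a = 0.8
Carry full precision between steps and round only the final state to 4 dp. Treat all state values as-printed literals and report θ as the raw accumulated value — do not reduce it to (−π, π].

(-1.2754, -6.4545, 0.5520, 17.1200)

after step 1 (δ=0.38, a=-3.3): (-10.937623, -12.925000, 1.170438, 16.805000)
after step 2 (δ=-0.19, a=3.6): (-9.955164, -10.603588, 0.928043, 17.345000)
after step 3 (δ=-0.41, a=-3.0): (-8.395671, -8.521021, 0.362642, 16.895000)
after step 4 (δ=-0.27, a=-2.9): (-6.026241, -7.622007, 0.011955, 16.460000)
after step 5 (δ=0.35, a=3.6): (-3.557418, -7.592491, 0.462583, 17.000000)
after step 6 (δ=0.07, a=0.8): (-1.275415, -6.454526, 0.551979, 17.120000)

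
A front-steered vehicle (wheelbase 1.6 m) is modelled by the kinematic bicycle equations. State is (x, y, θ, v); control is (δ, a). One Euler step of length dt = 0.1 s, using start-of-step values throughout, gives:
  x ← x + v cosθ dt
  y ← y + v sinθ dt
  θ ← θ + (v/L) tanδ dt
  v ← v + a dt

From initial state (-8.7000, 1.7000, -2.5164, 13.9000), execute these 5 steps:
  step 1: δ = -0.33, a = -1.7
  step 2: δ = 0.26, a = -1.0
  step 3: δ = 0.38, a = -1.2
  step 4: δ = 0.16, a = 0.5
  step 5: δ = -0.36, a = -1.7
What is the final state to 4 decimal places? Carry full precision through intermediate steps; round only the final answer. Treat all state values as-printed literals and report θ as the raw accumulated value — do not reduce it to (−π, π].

after step 1 (δ=-0.33, a=-1.7): (-9.827082, 0.886498, -2.813968, 13.730000)
after step 2 (δ=0.26, a=-1.0): (-11.127052, 0.444674, -2.585689, 13.630000)
after step 3 (δ=0.38, a=-1.2): (-12.284816, -0.274597, -2.245439, 13.510000)
after step 4 (δ=0.16, a=0.5): (-13.128676, -1.329633, -2.109174, 13.560000)
after step 5 (δ=-0.36, a=-1.7): (-13.823956, -2.493816, -2.428176, 13.390000)

(-13.8240, -2.4938, -2.4282, 13.3900)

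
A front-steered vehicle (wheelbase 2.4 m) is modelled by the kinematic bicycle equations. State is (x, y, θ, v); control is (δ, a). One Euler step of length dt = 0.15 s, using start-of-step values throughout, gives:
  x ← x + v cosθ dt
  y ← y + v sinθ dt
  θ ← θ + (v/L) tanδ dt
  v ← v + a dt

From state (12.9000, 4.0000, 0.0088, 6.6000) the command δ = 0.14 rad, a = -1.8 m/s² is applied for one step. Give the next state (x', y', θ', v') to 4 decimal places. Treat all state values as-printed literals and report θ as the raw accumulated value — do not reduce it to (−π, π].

(13.8900, 4.0087, 0.0669, 6.3300)

x' = 12.9000 + 6.6000·cos(0.0088)·0.15 = 13.8900
y' = 4.0000 + 6.6000·sin(0.0088)·0.15 = 4.0087
θ' = 0.0088 + (6.6000/2.4)·tan(0.14)·0.15 = 0.0669
v' = 6.6000 − 1.8000·0.15 = 6.3300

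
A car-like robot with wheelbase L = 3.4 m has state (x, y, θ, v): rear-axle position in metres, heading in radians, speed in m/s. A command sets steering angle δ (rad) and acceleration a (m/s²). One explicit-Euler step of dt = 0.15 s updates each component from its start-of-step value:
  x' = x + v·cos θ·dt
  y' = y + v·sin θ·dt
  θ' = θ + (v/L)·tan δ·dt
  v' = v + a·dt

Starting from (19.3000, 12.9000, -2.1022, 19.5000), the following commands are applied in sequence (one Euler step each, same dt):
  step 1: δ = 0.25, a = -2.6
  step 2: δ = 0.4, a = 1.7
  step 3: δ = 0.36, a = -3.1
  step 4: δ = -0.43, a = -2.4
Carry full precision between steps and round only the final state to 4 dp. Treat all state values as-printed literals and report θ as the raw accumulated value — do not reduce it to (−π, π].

after step 1 (δ=0.25, a=-2.6): (17.817774, 10.378367, -1.882531, 19.110000)
after step 2 (δ=0.4, a=1.7): (16.938590, 7.650024, -1.526079, 19.365000)
after step 3 (δ=0.36, a=-3.1): (17.068439, 4.748178, -1.204504, 18.900000)
after step 4 (δ=-0.43, a=-2.4): (18.083814, 2.101247, -1.586913, 18.540000)

(18.0838, 2.1012, -1.5869, 18.5400)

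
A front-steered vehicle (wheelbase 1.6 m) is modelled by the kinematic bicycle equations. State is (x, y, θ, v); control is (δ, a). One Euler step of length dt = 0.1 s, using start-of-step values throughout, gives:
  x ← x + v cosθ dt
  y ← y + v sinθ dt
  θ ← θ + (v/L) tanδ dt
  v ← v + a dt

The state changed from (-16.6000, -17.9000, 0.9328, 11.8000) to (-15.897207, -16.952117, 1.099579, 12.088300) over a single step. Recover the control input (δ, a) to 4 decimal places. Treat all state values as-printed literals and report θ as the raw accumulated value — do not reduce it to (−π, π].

δ = 0.2224, a = 2.8830

a = (v'−v)/dt = (0.288300)/0.1 = 2.8830
Δθ = θ'−θ = 0.166779;  (v·dt/L) = 11.8000·0.1/1.6 = 0.737500
tan δ = Δθ·L/(v·dt) = 0.226141  →  δ = 0.2224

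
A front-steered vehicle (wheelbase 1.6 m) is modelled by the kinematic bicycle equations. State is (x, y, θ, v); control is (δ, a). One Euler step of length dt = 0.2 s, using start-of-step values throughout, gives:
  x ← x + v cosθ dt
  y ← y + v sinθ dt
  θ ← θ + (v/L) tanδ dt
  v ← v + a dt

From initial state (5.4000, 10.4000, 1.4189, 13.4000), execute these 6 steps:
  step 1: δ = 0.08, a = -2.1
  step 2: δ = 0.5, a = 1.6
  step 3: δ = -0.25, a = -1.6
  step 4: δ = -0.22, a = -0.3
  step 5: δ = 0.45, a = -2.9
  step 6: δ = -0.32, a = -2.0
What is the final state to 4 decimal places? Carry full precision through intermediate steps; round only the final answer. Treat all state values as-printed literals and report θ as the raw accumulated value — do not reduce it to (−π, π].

after step 1 (δ=0.08, a=-2.1): (5.805519, 13.049142, 1.553187, 12.980000)
after step 2 (δ=0.5, a=1.6): (5.851231, 15.644740, 2.439562, 13.300000)
after step 3 (δ=-0.25, a=-1.6): (3.820234, 17.362486, 2.015056, 12.980000)
after step 4 (δ=-0.22, a=-0.3): (2.704499, 19.706489, 1.652234, 12.920000)
after step 5 (δ=0.45, a=-2.9): (2.494297, 22.281925, 2.432368, 12.340000)
after step 6 (δ=-0.32, a=-2.0): (0.621414, 23.889200, 1.921200, 11.940000)

(0.6214, 23.8892, 1.9212, 11.9400)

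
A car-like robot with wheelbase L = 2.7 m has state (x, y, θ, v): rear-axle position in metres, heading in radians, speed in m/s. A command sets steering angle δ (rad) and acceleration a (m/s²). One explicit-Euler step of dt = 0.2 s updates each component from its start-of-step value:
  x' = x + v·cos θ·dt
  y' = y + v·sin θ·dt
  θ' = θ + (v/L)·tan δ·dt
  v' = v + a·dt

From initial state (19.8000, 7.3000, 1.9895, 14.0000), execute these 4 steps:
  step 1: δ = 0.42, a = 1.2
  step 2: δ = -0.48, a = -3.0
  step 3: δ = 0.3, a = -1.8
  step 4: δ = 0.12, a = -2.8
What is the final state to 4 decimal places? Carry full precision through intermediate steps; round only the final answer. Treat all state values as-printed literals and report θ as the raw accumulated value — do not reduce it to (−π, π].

after step 1 (δ=0.42, a=1.2): (18.661586, 9.858127, 2.452612, 14.240000)
after step 2 (δ=-0.48, a=-3.0): (16.463230, 11.668744, 1.903464, 13.640000)
after step 3 (δ=0.3, a=-1.8): (15.572358, 14.247180, 2.216008, 13.280000)
after step 4 (δ=0.12, a=-2.8): (13.975125, 16.369250, 2.334623, 12.720000)

(13.9751, 16.3693, 2.3346, 12.7200)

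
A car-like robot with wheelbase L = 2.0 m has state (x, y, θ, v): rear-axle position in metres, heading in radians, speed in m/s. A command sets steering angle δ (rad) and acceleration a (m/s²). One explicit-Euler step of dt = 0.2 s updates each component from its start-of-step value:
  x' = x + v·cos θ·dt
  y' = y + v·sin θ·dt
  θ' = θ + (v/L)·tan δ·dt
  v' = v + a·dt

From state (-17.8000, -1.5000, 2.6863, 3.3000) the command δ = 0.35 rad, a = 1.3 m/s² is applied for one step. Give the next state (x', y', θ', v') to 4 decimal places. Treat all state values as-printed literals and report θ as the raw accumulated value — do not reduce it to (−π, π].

(-18.3928, -1.2098, 2.8068, 3.5600)

x' = -17.8000 + 3.3000·cos(2.6863)·0.2 = -18.3928
y' = -1.5000 + 3.3000·sin(2.6863)·0.2 = -1.2098
θ' = 2.6863 + (3.3000/2.0)·tan(0.35)·0.2 = 2.8068
v' = 3.3000 + 1.3000·0.2 = 3.5600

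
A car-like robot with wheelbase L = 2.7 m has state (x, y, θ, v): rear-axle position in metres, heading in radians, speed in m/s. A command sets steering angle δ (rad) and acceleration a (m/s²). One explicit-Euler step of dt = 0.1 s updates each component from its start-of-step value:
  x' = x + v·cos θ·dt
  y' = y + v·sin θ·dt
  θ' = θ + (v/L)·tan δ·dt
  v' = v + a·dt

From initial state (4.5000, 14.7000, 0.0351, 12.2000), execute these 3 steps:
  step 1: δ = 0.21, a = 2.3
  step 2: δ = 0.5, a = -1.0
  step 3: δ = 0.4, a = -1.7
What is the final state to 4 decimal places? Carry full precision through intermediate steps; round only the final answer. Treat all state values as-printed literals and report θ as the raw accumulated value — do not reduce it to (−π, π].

after step 1 (δ=0.21, a=2.3): (5.719249, 14.742813, 0.131409, 12.430000)
after step 2 (δ=0.5, a=-1.0): (6.951532, 14.905685, 0.382910, 12.330000)
after step 3 (δ=0.4, a=-1.7): (8.095239, 15.366360, 0.575986, 12.160000)

(8.0952, 15.3664, 0.5760, 12.1600)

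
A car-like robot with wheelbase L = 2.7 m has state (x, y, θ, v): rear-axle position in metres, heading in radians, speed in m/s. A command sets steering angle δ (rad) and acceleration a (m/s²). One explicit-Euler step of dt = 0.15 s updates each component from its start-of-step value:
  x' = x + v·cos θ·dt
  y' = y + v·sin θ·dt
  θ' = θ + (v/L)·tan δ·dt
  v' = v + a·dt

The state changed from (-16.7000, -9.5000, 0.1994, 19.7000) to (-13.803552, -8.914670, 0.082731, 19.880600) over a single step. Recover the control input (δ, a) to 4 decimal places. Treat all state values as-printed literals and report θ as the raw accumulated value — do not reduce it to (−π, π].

a = (v'−v)/dt = (0.180600)/0.15 = 1.2040
Δθ = θ'−θ = -0.116669;  (v·dt/L) = 19.7000·0.15/2.7 = 1.094444
tan δ = Δθ·L/(v·dt) = -0.106601  →  δ = -0.1062

δ = -0.1062, a = 1.2040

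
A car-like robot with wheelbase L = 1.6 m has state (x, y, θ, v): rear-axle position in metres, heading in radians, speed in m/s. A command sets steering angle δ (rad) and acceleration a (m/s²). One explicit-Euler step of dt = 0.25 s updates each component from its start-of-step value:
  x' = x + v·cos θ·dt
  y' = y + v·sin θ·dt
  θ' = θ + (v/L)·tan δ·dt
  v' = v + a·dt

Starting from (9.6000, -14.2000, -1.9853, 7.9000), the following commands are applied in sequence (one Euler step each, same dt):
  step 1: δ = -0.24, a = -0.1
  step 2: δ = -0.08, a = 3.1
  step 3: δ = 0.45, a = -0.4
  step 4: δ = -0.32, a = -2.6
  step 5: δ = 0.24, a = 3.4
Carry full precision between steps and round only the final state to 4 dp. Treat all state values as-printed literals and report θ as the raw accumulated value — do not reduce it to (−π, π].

(4.4686, -22.7089, -1.8738, 8.7500)

after step 1 (δ=-0.24, a=-0.1): (8.804597, -16.007750, -2.287372, 7.875000)
after step 2 (δ=-0.08, a=3.1): (7.511509, -17.492304, -2.386020, 8.650000)
after step 3 (δ=0.45, a=-0.4): (5.937471, -18.975142, -1.733141, 8.550000)
after step 4 (δ=-0.32, a=-2.6): (5.591981, -21.084536, -2.175857, 7.900000)
after step 5 (δ=0.24, a=3.4): (4.468578, -22.708910, -1.873784, 8.750000)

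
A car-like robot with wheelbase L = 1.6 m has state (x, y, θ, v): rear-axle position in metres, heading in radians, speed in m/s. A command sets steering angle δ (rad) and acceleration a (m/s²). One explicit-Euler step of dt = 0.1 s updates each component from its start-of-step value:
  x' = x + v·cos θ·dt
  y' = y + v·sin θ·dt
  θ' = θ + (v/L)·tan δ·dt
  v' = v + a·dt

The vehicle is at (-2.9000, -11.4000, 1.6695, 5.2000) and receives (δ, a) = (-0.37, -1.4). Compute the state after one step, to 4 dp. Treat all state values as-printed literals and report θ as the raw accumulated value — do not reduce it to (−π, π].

(-2.9512, -10.8825, 1.5434, 5.0600)

x' = -2.9000 + 5.2000·cos(1.6695)·0.1 = -2.9512
y' = -11.4000 + 5.2000·sin(1.6695)·0.1 = -10.8825
θ' = 1.6695 + (5.2000/1.6)·tan(-0.37)·0.1 = 1.5434
v' = 5.2000 − 1.4000·0.1 = 5.0600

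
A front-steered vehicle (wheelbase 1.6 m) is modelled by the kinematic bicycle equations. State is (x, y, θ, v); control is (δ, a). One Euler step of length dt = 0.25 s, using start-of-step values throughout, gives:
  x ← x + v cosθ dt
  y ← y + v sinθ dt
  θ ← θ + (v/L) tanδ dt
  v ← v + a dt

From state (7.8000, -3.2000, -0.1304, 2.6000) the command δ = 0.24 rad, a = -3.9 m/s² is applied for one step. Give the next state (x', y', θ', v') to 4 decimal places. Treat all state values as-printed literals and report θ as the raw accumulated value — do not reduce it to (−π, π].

(8.4445, -3.2845, -0.0310, 1.6250)

x' = 7.8000 + 2.6000·cos(-0.1304)·0.25 = 8.4445
y' = -3.2000 + 2.6000·sin(-0.1304)·0.25 = -3.2845
θ' = -0.1304 + (2.6000/1.6)·tan(0.24)·0.25 = -0.0310
v' = 2.6000 − 3.9000·0.25 = 1.6250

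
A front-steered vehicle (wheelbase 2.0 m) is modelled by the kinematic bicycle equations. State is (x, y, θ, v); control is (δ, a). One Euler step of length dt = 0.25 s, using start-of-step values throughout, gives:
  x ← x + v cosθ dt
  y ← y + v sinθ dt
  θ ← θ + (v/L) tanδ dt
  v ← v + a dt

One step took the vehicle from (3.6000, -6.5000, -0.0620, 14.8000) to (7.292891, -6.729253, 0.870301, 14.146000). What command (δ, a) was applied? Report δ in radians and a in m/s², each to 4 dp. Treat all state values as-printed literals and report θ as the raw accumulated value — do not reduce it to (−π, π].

a = (v'−v)/dt = (-0.654000)/0.25 = -2.6160
Δθ = θ'−θ = 0.932301;  (v·dt/L) = 14.8000·0.25/2.0 = 1.850000
tan δ = Δθ·L/(v·dt) = 0.503946  →  δ = 0.4668

δ = 0.4668, a = -2.6160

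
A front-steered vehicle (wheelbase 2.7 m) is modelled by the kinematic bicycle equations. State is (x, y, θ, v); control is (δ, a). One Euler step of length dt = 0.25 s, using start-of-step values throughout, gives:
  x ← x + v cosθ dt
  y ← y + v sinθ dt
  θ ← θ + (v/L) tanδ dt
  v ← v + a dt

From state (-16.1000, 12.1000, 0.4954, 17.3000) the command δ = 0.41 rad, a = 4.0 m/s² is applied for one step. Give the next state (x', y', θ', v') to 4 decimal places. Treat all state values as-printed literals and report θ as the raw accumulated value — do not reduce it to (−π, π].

x' = -16.1000 + 17.3000·cos(0.4954)·0.25 = -12.2950
y' = 12.1000 + 17.3000·sin(0.4954)·0.25 = 14.1560
θ' = 0.4954 + (17.3000/2.7)·tan(0.41)·0.25 = 1.1916
v' = 17.3000 + 4.0000·0.25 = 18.3000

(-12.2950, 14.1560, 1.1916, 18.3000)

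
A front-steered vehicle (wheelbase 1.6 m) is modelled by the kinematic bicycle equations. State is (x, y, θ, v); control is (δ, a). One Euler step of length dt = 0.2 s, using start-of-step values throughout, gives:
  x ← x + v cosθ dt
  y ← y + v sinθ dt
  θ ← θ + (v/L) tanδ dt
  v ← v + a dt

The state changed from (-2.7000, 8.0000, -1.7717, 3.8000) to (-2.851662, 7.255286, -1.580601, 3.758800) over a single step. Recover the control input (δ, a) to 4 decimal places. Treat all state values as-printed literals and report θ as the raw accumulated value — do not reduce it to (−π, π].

δ = 0.3825, a = -0.2060

a = (v'−v)/dt = (-0.041200)/0.2 = -0.2060
Δθ = θ'−θ = 0.191099;  (v·dt/L) = 3.8000·0.2/1.6 = 0.475000
tan δ = Δθ·L/(v·dt) = 0.402314  →  δ = 0.3825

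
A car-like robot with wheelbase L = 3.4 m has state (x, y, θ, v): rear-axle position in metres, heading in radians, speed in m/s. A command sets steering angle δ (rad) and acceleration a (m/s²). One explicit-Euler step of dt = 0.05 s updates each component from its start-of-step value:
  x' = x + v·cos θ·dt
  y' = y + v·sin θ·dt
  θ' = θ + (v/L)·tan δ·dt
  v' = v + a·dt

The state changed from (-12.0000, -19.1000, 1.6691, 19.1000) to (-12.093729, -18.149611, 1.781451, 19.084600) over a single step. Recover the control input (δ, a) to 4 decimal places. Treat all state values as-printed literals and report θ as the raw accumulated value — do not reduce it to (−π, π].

a = (v'−v)/dt = (-0.015400)/0.05 = -0.3080
Δθ = θ'−θ = 0.112351;  (v·dt/L) = 19.1000·0.05/3.4 = 0.280882
tan δ = Δθ·L/(v·dt) = 0.399993  →  δ = 0.3805

δ = 0.3805, a = -0.3080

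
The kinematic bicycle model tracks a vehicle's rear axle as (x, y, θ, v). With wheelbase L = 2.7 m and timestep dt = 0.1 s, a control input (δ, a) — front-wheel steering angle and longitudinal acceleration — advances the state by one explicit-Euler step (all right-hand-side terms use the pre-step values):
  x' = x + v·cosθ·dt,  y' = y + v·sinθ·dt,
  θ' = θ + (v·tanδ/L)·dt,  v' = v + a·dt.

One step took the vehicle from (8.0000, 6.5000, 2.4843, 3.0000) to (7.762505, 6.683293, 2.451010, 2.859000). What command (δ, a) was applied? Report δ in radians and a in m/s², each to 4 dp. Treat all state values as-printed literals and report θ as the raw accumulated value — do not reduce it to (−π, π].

a = (v'−v)/dt = (-0.141000)/0.1 = -1.4100
Δθ = θ'−θ = -0.033290;  (v·dt/L) = 3.0000·0.1/2.7 = 0.111111
tan δ = Δθ·L/(v·dt) = -0.299610  →  δ = -0.2911

δ = -0.2911, a = -1.4100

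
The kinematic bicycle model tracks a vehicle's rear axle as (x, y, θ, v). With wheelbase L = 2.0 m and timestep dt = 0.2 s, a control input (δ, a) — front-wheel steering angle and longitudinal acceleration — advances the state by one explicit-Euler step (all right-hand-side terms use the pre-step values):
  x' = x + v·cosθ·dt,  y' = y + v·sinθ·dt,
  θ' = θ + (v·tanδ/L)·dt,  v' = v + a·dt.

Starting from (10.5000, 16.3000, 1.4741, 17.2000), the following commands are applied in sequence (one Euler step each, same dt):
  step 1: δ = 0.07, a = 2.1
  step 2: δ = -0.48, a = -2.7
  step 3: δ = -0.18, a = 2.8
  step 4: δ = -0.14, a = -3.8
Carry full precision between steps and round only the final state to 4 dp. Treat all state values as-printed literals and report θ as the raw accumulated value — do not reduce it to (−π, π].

(16.7033, 26.6524, 0.1180, 16.8800)

after step 1 (δ=0.07, a=2.1): (10.832117, 19.723930, 1.594697, 17.620000)
after step 2 (δ=-0.48, a=-2.7): (10.747899, 23.246924, 0.677381, 17.080000)
after step 3 (δ=-0.18, a=2.8): (13.409705, 25.387916, 0.366577, 17.640000)
after step 4 (δ=-0.14, a=-3.8): (16.703303, 26.652428, 0.117991, 16.880000)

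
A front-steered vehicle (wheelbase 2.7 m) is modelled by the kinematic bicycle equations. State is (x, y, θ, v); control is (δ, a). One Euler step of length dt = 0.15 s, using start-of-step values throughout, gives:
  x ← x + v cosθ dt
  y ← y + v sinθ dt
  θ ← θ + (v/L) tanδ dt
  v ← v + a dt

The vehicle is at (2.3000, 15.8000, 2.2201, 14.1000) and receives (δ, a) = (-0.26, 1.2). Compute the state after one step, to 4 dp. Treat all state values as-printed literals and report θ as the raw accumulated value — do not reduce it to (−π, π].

(1.0212, 17.4846, 2.0117, 14.2800)

x' = 2.3000 + 14.1000·cos(2.2201)·0.15 = 1.0212
y' = 15.8000 + 14.1000·sin(2.2201)·0.15 = 17.4846
θ' = 2.2201 + (14.1000/2.7)·tan(-0.26)·0.15 = 2.0117
v' = 14.1000 + 1.2000·0.15 = 14.2800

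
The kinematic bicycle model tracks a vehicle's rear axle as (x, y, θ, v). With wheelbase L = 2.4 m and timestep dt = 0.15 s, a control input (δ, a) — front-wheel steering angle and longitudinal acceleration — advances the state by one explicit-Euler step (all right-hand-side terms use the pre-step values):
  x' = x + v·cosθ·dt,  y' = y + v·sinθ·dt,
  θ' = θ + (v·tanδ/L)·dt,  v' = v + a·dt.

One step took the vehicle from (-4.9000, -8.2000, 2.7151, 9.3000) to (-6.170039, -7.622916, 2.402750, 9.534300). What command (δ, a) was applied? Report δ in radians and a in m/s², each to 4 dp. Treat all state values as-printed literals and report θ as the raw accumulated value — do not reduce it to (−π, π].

δ = -0.4931, a = 1.5620

a = (v'−v)/dt = (0.234300)/0.15 = 1.5620
Δθ = θ'−θ = -0.312350;  (v·dt/L) = 9.3000·0.15/2.4 = 0.581250
tan δ = Δθ·L/(v·dt) = -0.537376  →  δ = -0.4931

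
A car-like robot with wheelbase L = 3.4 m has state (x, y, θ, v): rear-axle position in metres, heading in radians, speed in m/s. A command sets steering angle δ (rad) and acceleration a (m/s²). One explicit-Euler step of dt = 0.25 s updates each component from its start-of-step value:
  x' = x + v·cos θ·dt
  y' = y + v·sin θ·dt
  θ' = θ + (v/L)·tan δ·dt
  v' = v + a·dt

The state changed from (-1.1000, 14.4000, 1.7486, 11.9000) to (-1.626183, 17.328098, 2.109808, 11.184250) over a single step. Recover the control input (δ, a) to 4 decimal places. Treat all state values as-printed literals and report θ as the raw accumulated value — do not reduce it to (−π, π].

a = (v'−v)/dt = (-0.715750)/0.25 = -2.8630
Δθ = θ'−θ = 0.361208;  (v·dt/L) = 11.9000·0.25/3.4 = 0.875000
tan δ = Δθ·L/(v·dt) = 0.412809  →  δ = 0.3915

δ = 0.3915, a = -2.8630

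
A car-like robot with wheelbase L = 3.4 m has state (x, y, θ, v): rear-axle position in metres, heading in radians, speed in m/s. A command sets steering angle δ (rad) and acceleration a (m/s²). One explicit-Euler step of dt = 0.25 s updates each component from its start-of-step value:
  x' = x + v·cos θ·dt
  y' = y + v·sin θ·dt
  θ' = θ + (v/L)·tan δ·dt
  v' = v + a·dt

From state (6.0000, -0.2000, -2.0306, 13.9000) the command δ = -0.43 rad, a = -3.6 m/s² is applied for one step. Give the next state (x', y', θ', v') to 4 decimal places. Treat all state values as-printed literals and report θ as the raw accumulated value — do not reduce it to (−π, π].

(4.4579, -3.3141, -2.4993, 13.0000)

x' = 6.0000 + 13.9000·cos(-2.0306)·0.25 = 4.4579
y' = -0.2000 + 13.9000·sin(-2.0306)·0.25 = -3.3141
θ' = -2.0306 + (13.9000/3.4)·tan(-0.43)·0.25 = -2.4993
v' = 13.9000 − 3.6000·0.25 = 13.0000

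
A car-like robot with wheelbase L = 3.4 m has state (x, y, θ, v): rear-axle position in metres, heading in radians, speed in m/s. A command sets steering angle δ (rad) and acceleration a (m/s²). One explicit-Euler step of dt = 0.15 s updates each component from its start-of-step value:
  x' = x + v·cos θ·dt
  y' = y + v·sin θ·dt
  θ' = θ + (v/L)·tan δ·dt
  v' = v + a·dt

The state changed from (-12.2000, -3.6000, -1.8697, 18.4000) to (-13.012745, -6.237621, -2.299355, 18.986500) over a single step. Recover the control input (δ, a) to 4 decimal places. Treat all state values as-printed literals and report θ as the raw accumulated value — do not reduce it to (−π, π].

δ = -0.4868, a = 3.9100

a = (v'−v)/dt = (0.586500)/0.15 = 3.9100
Δθ = θ'−θ = -0.429655;  (v·dt/L) = 18.4000·0.15/3.4 = 0.811765
tan δ = Δθ·L/(v·dt) = -0.529285  →  δ = -0.4868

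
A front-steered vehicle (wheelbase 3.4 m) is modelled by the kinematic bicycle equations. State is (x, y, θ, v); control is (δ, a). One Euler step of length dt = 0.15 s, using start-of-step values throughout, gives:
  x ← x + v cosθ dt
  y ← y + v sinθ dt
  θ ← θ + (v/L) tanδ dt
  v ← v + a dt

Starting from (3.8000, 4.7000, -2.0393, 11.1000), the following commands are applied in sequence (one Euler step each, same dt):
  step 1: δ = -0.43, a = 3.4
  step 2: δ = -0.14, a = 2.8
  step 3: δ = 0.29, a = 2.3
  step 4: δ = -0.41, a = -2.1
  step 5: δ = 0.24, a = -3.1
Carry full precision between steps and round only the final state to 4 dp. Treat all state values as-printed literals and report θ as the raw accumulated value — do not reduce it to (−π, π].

after step 1 (δ=-0.43, a=3.4): (3.048166, 3.214412, -2.263889, 11.610000)
after step 2 (δ=-0.14, a=2.8): (1.935488, 1.874722, -2.336070, 12.030000)
after step 3 (δ=0.29, a=2.3): (0.685448, 0.573331, -2.177692, 12.375000)
after step 4 (δ=-0.41, a=-2.1): (-0.373209, -0.951435, -2.414982, 12.060000)
after step 5 (δ=0.24, a=-3.1): (-1.725310, -2.153226, -2.284778, 11.595000)

(-1.7253, -2.1532, -2.2848, 11.5950)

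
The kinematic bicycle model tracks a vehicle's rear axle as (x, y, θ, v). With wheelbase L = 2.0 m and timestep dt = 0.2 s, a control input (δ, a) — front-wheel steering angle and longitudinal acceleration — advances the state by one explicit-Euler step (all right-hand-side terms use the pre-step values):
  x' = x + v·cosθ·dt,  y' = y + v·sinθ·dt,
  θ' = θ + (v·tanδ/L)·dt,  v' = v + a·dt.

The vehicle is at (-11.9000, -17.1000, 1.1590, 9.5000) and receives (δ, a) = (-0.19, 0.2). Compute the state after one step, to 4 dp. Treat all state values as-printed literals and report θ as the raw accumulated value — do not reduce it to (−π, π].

(-11.1395, -15.3588, 0.9763, 9.5400)

x' = -11.9000 + 9.5000·cos(1.1590)·0.2 = -11.1395
y' = -17.1000 + 9.5000·sin(1.1590)·0.2 = -15.3588
θ' = 1.1590 + (9.5000/2.0)·tan(-0.19)·0.2 = 0.9763
v' = 9.5000 + 0.2000·0.2 = 9.5400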